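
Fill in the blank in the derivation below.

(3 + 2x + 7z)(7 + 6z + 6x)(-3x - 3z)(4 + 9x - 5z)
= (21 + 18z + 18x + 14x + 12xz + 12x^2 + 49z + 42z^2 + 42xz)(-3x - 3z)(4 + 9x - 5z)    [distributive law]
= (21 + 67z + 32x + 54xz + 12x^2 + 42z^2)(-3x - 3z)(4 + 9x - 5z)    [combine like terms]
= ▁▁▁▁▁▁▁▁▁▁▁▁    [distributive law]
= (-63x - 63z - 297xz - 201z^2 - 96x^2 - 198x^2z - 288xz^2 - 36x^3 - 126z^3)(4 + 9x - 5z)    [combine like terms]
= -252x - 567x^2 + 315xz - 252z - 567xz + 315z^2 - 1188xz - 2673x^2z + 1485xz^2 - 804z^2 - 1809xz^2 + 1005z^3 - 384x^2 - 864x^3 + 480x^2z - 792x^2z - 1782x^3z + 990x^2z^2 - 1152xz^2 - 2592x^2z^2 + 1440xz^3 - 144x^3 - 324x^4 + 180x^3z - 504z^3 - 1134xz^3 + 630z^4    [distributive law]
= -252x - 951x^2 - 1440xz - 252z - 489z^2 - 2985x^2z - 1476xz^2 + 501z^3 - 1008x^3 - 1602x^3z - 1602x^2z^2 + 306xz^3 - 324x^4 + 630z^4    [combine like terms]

After distributive law, the bracketed line is:

(-63x - 63z - 201xz - 201z^2 - 96x^2 - 96xz - 162x^2z - 162xz^2 - 36x^3 - 36x^2z - 126xz^2 - 126z^3)(4 + 9x - 5z)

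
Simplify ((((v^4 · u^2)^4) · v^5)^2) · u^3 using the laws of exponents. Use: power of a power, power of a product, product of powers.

u^19v^42

((((v^4 · u^2)^4) · v^5)^2) · u^3
= ((((v^4 · u^2)^4)^2) · ((v^5)^2)) · u^3    [power of a product]
= (((v^4 · u^2)^8) · ((v^5)^2)) · u^3    [power of a power]
= ((((v^4)^8) · ((u^2)^8)) · ((v^5)^2)) · u^3    [power of a product]
= ((v^32 · ((u^2)^8)) · ((v^5)^2)) · u^3    [power of a power]
= ((v^32 · u^16) · ((v^5)^2)) · u^3    [power of a power]
= ((v^32 · u^16) · v^10) · u^3    [power of a power]
= u^19v^42    [product of powers]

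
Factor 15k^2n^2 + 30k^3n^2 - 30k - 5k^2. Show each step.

5k(3kn^2 + 6k^2n^2 - 6 - k)

15k^2n^2 + 30k^3n^2 - 30k - 5k^2
= 5(3k^2n^2 + 6k^3n^2 - 6k - k^2)    [factor out 5]
= 5k(3kn^2 + 6k^2n^2 - 6 - k)    [factor out k]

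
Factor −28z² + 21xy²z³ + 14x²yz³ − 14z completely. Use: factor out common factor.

−28z² + 21xy²z³ + 14x²yz³ − 14z
= 7(−4z² + 3xy²z³ + 2x²yz³ − 2z)    [factor out 7]
= 7z(−4z + 3xy²z² + 2x²yz² − 2)    [factor out z]

7z(−4z + 3xy²z² + 2x²yz² − 2)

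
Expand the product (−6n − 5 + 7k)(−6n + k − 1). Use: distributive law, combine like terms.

36n^2 − 48kn + 36n − 12k + 5 + 7k^2

(−6n − 5 + 7k)(−6n + k − 1)
= 36n^2 − 6kn + 6n + 30n − 5k + 5 − 42kn + 7k^2 − 7k    [distributive law]
= 36n^2 − 48kn + 36n − 12k + 5 + 7k^2    [combine like terms]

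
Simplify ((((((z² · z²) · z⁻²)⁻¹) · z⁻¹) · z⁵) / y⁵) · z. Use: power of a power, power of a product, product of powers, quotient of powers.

y⁻⁵·z³

((((((z² · z²) · z⁻²)⁻¹) · z⁻¹) · z⁵) / y⁵) · z
= ((((((z² · z²)⁻¹) · ((z⁻²)⁻¹)) · z⁻¹) · z⁵) / y⁵) · z    [power of a product]
= (((((((z²)⁻¹) · ((z²)⁻¹)) · ((z⁻²)⁻¹)) · z⁻¹) · z⁵) / y⁵) · z    [power of a product]
= (((((z⁻² · ((z²)⁻¹)) · ((z⁻²)⁻¹)) · z⁻¹) · z⁵) / y⁵) · z    [power of a power]
= (((((z⁻² · z⁻²) · ((z⁻²)⁻¹)) · z⁻¹) · z⁵) / y⁵) · z    [power of a power]
= ((((z⁻⁴ · ((z⁻²)⁻¹)) · z⁻¹) · z⁵) / y⁵) · z    [product of powers]
= ((((z⁻⁴ · z²) · z⁻¹) · z⁵) / y⁵) · z    [power of a power]
= (((z⁻² · z⁻¹) · z⁵) / y⁵) · z    [product of powers]
= ((z⁻³ · z⁵) / y⁵) · z    [product of powers]
= (z² / y⁵) · z    [product of powers]
= y⁻⁵·z³    [quotient of powers; product of powers]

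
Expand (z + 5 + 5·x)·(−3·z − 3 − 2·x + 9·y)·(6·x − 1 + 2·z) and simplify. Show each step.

−52·x·z² − 33·z² − 6·z³ − 141·x·z − 12·z − 122·x²·z + 144·x·y·z + 81·y·z + 18·y·z² − 65·x + 15 − 140·x² + 225·x·y − 45·y − 60·x³ + 270·x²·y

(z + 5 + 5·x)·(−3·z − 3 − 2·x + 9·y)·(6·x − 1 + 2·z)
= (−3·z² − 3·z − 2·x·z + 9·y·z − 15·z − 15 − 10·x + 45·y − 15·x·z − 15·x − 10·x² + 45·x·y)·(6·x − 1 + 2·z)    [distributive law]
= (−3·z² − 18·z − 17·x·z + 9·y·z − 15 − 25·x + 45·y − 10·x² + 45·x·y)·(6·x − 1 + 2·z)    [combine like terms]
= −18·x·z² + 3·z² − 6·z³ − 108·x·z + 18·z − 36·z² − 102·x²·z + 17·x·z − 34·x·z² + 54·x·y·z − 9·y·z + 18·y·z² − 90·x + 15 − 30·z − 150·x² + 25·x − 50·x·z + 270·x·y − 45·y + 90·y·z − 60·x³ + 10·x² − 20·x²·z + 270·x²·y − 45·x·y + 90·x·y·z    [distributive law]
= −52·x·z² − 33·z² − 6·z³ − 141·x·z − 12·z − 122·x²·z + 144·x·y·z + 81·y·z + 18·y·z² − 65·x + 15 − 140·x² + 225·x·y − 45·y − 60·x³ + 270·x²·y    [combine like terms]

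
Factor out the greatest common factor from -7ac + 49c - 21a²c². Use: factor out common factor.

7c(-a + 7 - 3a²c)

-7ac + 49c - 21a²c²
= 7(-ac + 7c - 3a²c²)    [factor out 7]
= 7c(-a + 7 - 3a²c)    [factor out c]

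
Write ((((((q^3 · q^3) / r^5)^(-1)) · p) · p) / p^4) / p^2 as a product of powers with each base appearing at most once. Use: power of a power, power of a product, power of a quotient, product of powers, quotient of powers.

((((((q^3 · q^3) / r^5)^(-1)) · p) · p) / p^4) / p^2
= ((((((q^3 · q^3)^(-1)) / ((r^5)^(-1))) · p) · p) / p^4) / p^2    [power of a quotient]
= (((((((q^3)^(-1)) · ((q^3)^(-1))) / ((r^5)^(-1))) · p) · p) / p^4) / p^2    [power of a product]
= (((((q^(-3) · ((q^3)^(-1))) / ((r^5)^(-1))) · p) · p) / p^4) / p^2    [power of a power]
= (((((q^(-3) · q^(-3)) / ((r^5)^(-1))) · p) · p) / p^4) / p^2    [power of a power]
= ((((q^(-6) / ((r^5)^(-1))) · p) · p) / p^4) / p^2    [product of powers]
= ((((q^(-6) / r^(-5)) · p) · p) / p^4) / p^2    [power of a power]
= p^(-4)q^(-6)r^5    [quotient of powers; product of powers]

p^(-4)q^(-6)r^5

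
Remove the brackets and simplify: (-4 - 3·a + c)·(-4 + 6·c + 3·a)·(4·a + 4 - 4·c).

64·a + 64 - 176·c - 172·a·c + 136·c^2 - 24·a^2·c + 84·a·c^2 - 36·a^3 - 36·a^2 - 24·c^3

(-4 - 3·a + c)·(-4 + 6·c + 3·a)·(4·a + 4 - 4·c)
= (16 - 24·c - 12·a + 12·a - 18·a·c - 9·a^2 - 4·c + 6·c^2 + 3·a·c)·(4·a + 4 - 4·c)    [distributive law]
= (16 - 28·c - 15·a·c - 9·a^2 + 6·c^2)·(4·a + 4 - 4·c)    [combine like terms]
= 64·a + 64 - 64·c - 112·a·c - 112·c + 112·c^2 - 60·a^2·c - 60·a·c + 60·a·c^2 - 36·a^3 - 36·a^2 + 36·a^2·c + 24·a·c^2 + 24·c^2 - 24·c^3    [distributive law]
= 64·a + 64 - 176·c - 172·a·c + 136·c^2 - 24·a^2·c + 84·a·c^2 - 36·a^3 - 36·a^2 - 24·c^3    [combine like terms]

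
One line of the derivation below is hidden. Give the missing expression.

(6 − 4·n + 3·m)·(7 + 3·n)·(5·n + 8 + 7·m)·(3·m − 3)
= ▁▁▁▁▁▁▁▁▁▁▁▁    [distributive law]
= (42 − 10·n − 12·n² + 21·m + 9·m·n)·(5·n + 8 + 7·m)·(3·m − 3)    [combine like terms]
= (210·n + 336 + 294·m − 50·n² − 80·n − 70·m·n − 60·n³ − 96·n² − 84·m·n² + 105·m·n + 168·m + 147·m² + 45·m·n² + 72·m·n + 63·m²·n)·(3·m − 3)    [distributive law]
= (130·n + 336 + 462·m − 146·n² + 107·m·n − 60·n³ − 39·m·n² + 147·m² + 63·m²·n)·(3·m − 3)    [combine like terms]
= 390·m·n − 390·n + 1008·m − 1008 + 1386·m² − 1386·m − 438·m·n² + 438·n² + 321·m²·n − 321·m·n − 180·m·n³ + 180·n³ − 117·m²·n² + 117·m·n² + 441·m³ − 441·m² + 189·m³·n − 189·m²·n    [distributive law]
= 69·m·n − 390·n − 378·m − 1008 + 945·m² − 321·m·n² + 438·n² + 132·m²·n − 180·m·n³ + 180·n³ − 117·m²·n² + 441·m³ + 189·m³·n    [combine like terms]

After distributive law, the bracketed line is:

(42 + 18·n − 28·n − 12·n² + 21·m + 9·m·n)·(5·n + 8 + 7·m)·(3·m − 3)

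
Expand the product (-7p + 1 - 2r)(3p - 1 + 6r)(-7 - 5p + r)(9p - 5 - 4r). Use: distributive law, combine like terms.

(-7p + 1 - 2r)(3p - 1 + 6r)(-7 - 5p + r)(9p - 5 - 4r)
= (-21p^2 + 7p - 42pr + 3p - 1 + 6r - 6pr + 2r - 12r^2)(-7 - 5p + r)(9p - 5 - 4r)    [distributive law]
= (-21p^2 + 10p - 48pr - 1 + 8r - 12r^2)(-7 - 5p + r)(9p - 5 - 4r)    [combine like terms]
= (147p^2 + 105p^3 - 21p^2r - 70p - 50p^2 + 10pr + 336pr + 240p^2r - 48pr^2 + 7 + 5p - r - 56r - 40pr + 8r^2 + 84r^2 + 60pr^2 - 12r^3)(9p - 5 - 4r)    [distributive law]
= (97p^2 + 105p^3 + 219p^2r - 65p + 306pr + 12pr^2 + 7 - 57r + 92r^2 - 12r^3)(9p - 5 - 4r)    [combine like terms]
= 873p^3 - 485p^2 - 388p^2r + 945p^4 - 525p^3 - 420p^3r + 1971p^3r - 1095p^2r - 876p^2r^2 - 585p^2 + 325p + 260pr + 2754p^2r - 1530pr - 1224pr^2 + 108p^2r^2 - 60pr^2 - 48pr^3 + 63p - 35 - 28r - 513pr + 285r + 228r^2 + 828pr^2 - 460r^2 - 368r^3 - 108pr^3 + 60r^3 + 48r^4    [distributive law]
= 348p^3 - 1070p^2 + 1271p^2r + 945p^4 + 1551p^3r - 768p^2r^2 + 388p - 1783pr - 456pr^2 - 156pr^3 - 35 + 257r - 232r^2 - 308r^3 + 48r^4    [combine like terms]

348p^3 - 1070p^2 + 1271p^2r + 945p^4 + 1551p^3r - 768p^2r^2 + 388p - 1783pr - 456pr^2 - 156pr^3 - 35 + 257r - 232r^2 - 308r^3 + 48r^4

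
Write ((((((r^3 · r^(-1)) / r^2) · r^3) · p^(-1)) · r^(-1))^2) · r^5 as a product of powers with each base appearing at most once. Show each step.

((((((r^3 · r^(-1)) / r^2) · r^3) · p^(-1)) · r^(-1))^2) · r^5
= ((((((r^3 · r^(-1)) / r^2) · r^3) · p^(-1))^2) · ((r^(-1))^2)) · r^5    [power of a product]
= ((((((r^3 · r^(-1)) / r^2) · r^3)^2) · ((p^(-1))^2)) · ((r^(-1))^2)) · r^5    [power of a product]
= ((((((r^3 · r^(-1)) / r^2)^2) · ((r^3)^2)) · ((p^(-1))^2)) · ((r^(-1))^2)) · r^5    [power of a product]
= ((((((r^3 · r^(-1))^2) / ((r^2)^2)) · ((r^3)^2)) · ((p^(-1))^2)) · ((r^(-1))^2)) · r^5    [power of a quotient]
= (((((((r^3)^2) · ((r^(-1))^2)) / ((r^2)^2)) · ((r^3)^2)) · ((p^(-1))^2)) · ((r^(-1))^2)) · r^5    [power of a product]
= (((((r^6 · ((r^(-1))^2)) / ((r^2)^2)) · ((r^3)^2)) · ((p^(-1))^2)) · ((r^(-1))^2)) · r^5    [power of a power]
= (((((r^6 · r^(-2)) / ((r^2)^2)) · ((r^3)^2)) · ((p^(-1))^2)) · ((r^(-1))^2)) · r^5    [power of a power]
= ((((r^4 / ((r^2)^2)) · ((r^3)^2)) · ((p^(-1))^2)) · ((r^(-1))^2)) · r^5    [product of powers]
= ((((r^4 / r^4) · ((r^3)^2)) · ((p^(-1))^2)) · ((r^(-1))^2)) · r^5    [power of a power]
= (((r^0 · ((r^3)^2)) · ((p^(-1))^2)) · ((r^(-1))^2)) · r^5    [quotient of powers]
= (((r^0 · r^6) · ((p^(-1))^2)) · ((r^(-1))^2)) · r^5    [power of a power]
= ((r^6 · ((p^(-1))^2)) · ((r^(-1))^2)) · r^5    [product of powers]
= ((r^6 · p^(-2)) · ((r^(-1))^2)) · r^5    [power of a power]
= ((r^6 · p^(-2)) · r^(-2)) · r^5    [power of a power]
= p^(-2)r^9    [product of powers]

p^(-2)r^9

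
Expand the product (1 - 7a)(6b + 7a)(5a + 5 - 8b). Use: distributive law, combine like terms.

(1 - 7a)(6b + 7a)(5a + 5 - 8b)
= (6b + 7a - 42ab - 49a²)(5a + 5 - 8b)    [distributive law]
= 30ab + 30b - 48b² + 35a² + 35a - 56ab - 210a²b - 210ab + 336ab² - 245a³ - 245a² + 392a²b    [distributive law]
= -236ab + 30b - 48b² - 210a² + 35a + 182a²b + 336ab² - 245a³    [combine like terms]

-236ab + 30b - 48b² - 210a² + 35a + 182a²b + 336ab² - 245a³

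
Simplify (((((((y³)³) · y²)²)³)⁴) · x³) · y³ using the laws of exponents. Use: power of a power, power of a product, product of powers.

x³y²⁶⁷

(((((((y³)³) · y²)²)³)⁴) · x³) · y³
= ((((((y³)³) · y²)²)¹²) · x³) · y³    [power of a power]
= (((((y³)³) · y²)²⁴) · x³) · y³    [power of a power]
= (((((y³)³)²⁴) · ((y²)²⁴)) · x³) · y³    [power of a product]
= ((((y³)⁷²) · ((y²)²⁴)) · x³) · y³    [power of a power]
= ((y²¹⁶ · ((y²)²⁴)) · x³) · y³    [power of a power]
= ((y²¹⁶ · y⁴⁸) · x³) · y³    [power of a power]
= (y²⁶⁴ · x³) · y³    [product of powers]
= x³y²⁶⁷    [product of powers]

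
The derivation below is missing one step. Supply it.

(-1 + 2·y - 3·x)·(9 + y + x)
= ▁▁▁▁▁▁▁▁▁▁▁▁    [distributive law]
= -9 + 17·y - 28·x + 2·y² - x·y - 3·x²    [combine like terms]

By distributive law:

-9 - y - x + 18·y + 2·y² + 2·x·y - 27·x - 3·x·y - 3·x²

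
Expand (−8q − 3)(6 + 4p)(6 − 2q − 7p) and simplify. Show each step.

(−8q − 3)(6 + 4p)(6 − 2q − 7p)
= (−48q − 32pq − 18 − 12p)(6 − 2q − 7p)    [distributive law]
= −288q + 96q² + 336pq − 192pq + 64pq² + 224p²q − 108 + 36q + 126p − 72p + 24pq + 84p²    [distributive law]
= −252q + 96q² + 168pq + 64pq² + 224p²q − 108 + 54p + 84p²    [combine like terms]

−252q + 96q² + 168pq + 64pq² + 224p²q − 108 + 54p + 84p²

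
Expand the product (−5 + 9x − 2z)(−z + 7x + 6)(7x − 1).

−26xz + 7z + 70x^2 − 229x + 30 − 161x^2z + 441x^3 + 14xz^2 − 2z^2

(−5 + 9x − 2z)(−z + 7x + 6)(7x − 1)
= (5z − 35x − 30 − 9xz + 63x^2 + 54x + 2z^2 − 14xz − 12z)(7x − 1)    [distributive law]
= (−7z + 19x − 30 − 23xz + 63x^2 + 2z^2)(7x − 1)    [combine like terms]
= −49xz + 7z + 133x^2 − 19x − 210x + 30 − 161x^2z + 23xz + 441x^3 − 63x^2 + 14xz^2 − 2z^2    [distributive law]
= −26xz + 7z + 70x^2 − 229x + 30 − 161x^2z + 441x^3 + 14xz^2 − 2z^2    [combine like terms]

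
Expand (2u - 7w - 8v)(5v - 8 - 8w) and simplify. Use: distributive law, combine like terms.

(2u - 7w - 8v)(5v - 8 - 8w)
= 10uv - 16u - 16uw - 35vw + 56w + 56w² - 40v² + 64v + 64vw    [distributive law]
= 10uv - 16u - 16uw + 29vw + 56w + 56w² - 40v² + 64v    [combine like terms]

10uv - 16u - 16uw + 29vw + 56w + 56w² - 40v² + 64v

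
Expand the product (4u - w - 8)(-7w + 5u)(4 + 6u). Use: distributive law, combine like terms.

204uw - 198u^2w - 160u^2 + 120u^3 + 28w^2 + 42uw^2 + 224w - 160u

(4u - w - 8)(-7w + 5u)(4 + 6u)
= (-28uw + 20u^2 + 7w^2 - 5uw + 56w - 40u)(4 + 6u)    [distributive law]
= (-33uw + 20u^2 + 7w^2 + 56w - 40u)(4 + 6u)    [combine like terms]
= -132uw - 198u^2w + 80u^2 + 120u^3 + 28w^2 + 42uw^2 + 224w + 336uw - 160u - 240u^2    [distributive law]
= 204uw - 198u^2w - 160u^2 + 120u^3 + 28w^2 + 42uw^2 + 224w - 160u    [combine like terms]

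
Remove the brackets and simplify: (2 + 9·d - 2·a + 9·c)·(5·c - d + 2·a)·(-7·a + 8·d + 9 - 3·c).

-10·a·c + 410·c·d + 90·c + 375·c² + 226·a·d - 97·d² - 18·d - 64·a² + 36·a - 248·a·c·d + 315·c·d² + 252·c²·d + 223·a·d² - 72·d³ - 172·a²·d - 44·a²·c - 339·a·c² + 28·a³ - 135·c³

(2 + 9·d - 2·a + 9·c)·(5·c - d + 2·a)·(-7·a + 8·d + 9 - 3·c)
= (10·c - 2·d + 4·a + 45·c·d - 9·d² + 18·a·d - 10·a·c + 2·a·d - 4·a² + 45·c² - 9·c·d + 18·a·c)·(-7·a + 8·d + 9 - 3·c)    [distributive law]
= (10·c - 2·d + 4·a + 36·c·d - 9·d² + 20·a·d + 8·a·c - 4·a² + 45·c²)·(-7·a + 8·d + 9 - 3·c)    [combine like terms]
= -70·a·c + 80·c·d + 90·c - 30·c² + 14·a·d - 16·d² - 18·d + 6·c·d - 28·a² + 32·a·d + 36·a - 12·a·c - 252·a·c·d + 288·c·d² + 324·c·d - 108·c²·d + 63·a·d² - 72·d³ - 81·d² + 27·c·d² - 140·a²·d + 160·a·d² + 180·a·d - 60·a·c·d - 56·a²·c + 64·a·c·d + 72·a·c - 24·a·c² + 28·a³ - 32·a²·d - 36·a² + 12·a²·c - 315·a·c² + 360·c²·d + 405·c² - 135·c³    [distributive law]
= -10·a·c + 410·c·d + 90·c + 375·c² + 226·a·d - 97·d² - 18·d - 64·a² + 36·a - 248·a·c·d + 315·c·d² + 252·c²·d + 223·a·d² - 72·d³ - 172·a²·d - 44·a²·c - 339·a·c² + 28·a³ - 135·c³    [combine like terms]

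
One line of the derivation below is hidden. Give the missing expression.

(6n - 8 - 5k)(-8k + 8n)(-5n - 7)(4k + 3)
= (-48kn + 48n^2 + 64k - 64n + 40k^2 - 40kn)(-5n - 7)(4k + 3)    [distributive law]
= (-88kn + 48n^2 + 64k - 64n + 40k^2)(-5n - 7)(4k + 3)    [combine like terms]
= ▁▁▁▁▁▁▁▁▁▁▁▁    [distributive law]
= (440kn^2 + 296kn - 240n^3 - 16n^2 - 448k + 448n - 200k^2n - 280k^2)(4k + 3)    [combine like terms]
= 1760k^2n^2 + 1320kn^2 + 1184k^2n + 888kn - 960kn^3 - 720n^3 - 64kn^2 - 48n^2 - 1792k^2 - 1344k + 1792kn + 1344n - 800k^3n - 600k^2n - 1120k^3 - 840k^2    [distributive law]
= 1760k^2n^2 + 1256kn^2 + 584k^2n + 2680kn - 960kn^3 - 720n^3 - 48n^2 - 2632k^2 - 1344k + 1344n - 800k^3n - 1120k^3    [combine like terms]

By distributive law:

(440kn^2 + 616kn - 240n^3 - 336n^2 - 320kn - 448k + 320n^2 + 448n - 200k^2n - 280k^2)(4k + 3)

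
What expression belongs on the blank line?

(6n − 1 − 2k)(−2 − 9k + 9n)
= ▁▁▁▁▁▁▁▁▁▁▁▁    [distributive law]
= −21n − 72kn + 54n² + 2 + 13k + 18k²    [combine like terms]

Applying distributive law to the line above:

−12n − 54kn + 54n² + 2 + 9k − 9n + 4k + 18k² − 18kn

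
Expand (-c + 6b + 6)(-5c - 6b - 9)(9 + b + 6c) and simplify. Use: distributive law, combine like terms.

-81c^2 - 139bc^2 + 30c^3 - 777bc - 240b^2c - 513c - 414b^2 - 36b^3 - 864b - 486

(-c + 6b + 6)(-5c - 6b - 9)(9 + b + 6c)
= (5c^2 + 6bc + 9c - 30bc - 36b^2 - 54b - 30c - 36b - 54)(9 + b + 6c)    [distributive law]
= (5c^2 - 24bc - 21c - 36b^2 - 90b - 54)(9 + b + 6c)    [combine like terms]
= 45c^2 + 5bc^2 + 30c^3 - 216bc - 24b^2c - 144bc^2 - 189c - 21bc - 126c^2 - 324b^2 - 36b^3 - 216b^2c - 810b - 90b^2 - 540bc - 486 - 54b - 324c    [distributive law]
= -81c^2 - 139bc^2 + 30c^3 - 777bc - 240b^2c - 513c - 414b^2 - 36b^3 - 864b - 486    [combine like terms]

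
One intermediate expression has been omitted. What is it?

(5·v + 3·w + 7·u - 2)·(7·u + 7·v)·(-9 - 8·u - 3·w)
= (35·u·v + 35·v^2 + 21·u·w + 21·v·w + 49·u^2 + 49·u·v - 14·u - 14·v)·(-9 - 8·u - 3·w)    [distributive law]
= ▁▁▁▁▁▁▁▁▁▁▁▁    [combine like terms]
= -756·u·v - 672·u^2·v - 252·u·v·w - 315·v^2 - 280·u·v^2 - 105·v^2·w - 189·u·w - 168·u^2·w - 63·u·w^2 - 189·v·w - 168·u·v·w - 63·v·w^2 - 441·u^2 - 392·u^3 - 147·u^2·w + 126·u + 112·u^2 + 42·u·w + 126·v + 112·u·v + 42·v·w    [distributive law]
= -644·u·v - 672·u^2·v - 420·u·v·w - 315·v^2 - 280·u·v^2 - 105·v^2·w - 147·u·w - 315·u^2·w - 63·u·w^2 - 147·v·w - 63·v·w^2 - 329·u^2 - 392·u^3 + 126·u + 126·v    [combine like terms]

After combine like terms, the bracketed line is:

(84·u·v + 35·v^2 + 21·u·w + 21·v·w + 49·u^2 - 14·u - 14·v)·(-9 - 8·u - 3·w)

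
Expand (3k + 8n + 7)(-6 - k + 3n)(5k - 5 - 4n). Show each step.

-110k^2 - 85k - 40kn - 15k^3 + 17k^2n + 116kn^2 + 303n - 12n^2 - 96n^3 + 210

(3k + 8n + 7)(-6 - k + 3n)(5k - 5 - 4n)
= (-18k - 3k^2 + 9kn - 48n - 8kn + 24n^2 - 42 - 7k + 21n)(5k - 5 - 4n)    [distributive law]
= (-25k - 3k^2 + kn - 27n + 24n^2 - 42)(5k - 5 - 4n)    [combine like terms]
= -125k^2 + 125k + 100kn - 15k^3 + 15k^2 + 12k^2n + 5k^2n - 5kn - 4kn^2 - 135kn + 135n + 108n^2 + 120kn^2 - 120n^2 - 96n^3 - 210k + 210 + 168n    [distributive law]
= -110k^2 - 85k - 40kn - 15k^3 + 17k^2n + 116kn^2 + 303n - 12n^2 - 96n^3 + 210    [combine like terms]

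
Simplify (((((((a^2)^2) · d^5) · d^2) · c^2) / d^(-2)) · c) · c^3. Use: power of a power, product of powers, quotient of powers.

a^4c^6d^9

(((((((a^2)^2) · d^5) · d^2) · c^2) / d^(-2)) · c) · c^3
= (((((a^4 · d^5) · d^2) · c^2) / d^(-2)) · c) · c^3    [power of a power]
= a^4c^6d^9    [quotient of powers; product of powers]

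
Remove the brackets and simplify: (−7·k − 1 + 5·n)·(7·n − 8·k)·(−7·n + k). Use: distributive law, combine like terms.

(−7·k − 1 + 5·n)·(7·n − 8·k)·(−7·n + k)
= (−49·k·n + 56·k^2 − 7·n + 8·k + 35·n^2 − 40·k·n)·(−7·n + k)    [distributive law]
= (−89·k·n + 56·k^2 − 7·n + 8·k + 35·n^2)·(−7·n + k)    [combine like terms]
= 623·k·n^2 − 89·k^2·n − 392·k^2·n + 56·k^3 + 49·n^2 − 7·k·n − 56·k·n + 8·k^2 − 245·n^3 + 35·k·n^2    [distributive law]
= 658·k·n^2 − 481·k^2·n + 56·k^3 + 49·n^2 − 63·k·n + 8·k^2 − 245·n^3    [combine like terms]

658·k·n^2 − 481·k^2·n + 56·k^3 + 49·n^2 − 63·k·n + 8·k^2 − 245·n^3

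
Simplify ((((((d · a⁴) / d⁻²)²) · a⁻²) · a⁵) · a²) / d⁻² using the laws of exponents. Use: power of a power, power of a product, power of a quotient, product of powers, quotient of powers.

a¹³d⁸

((((((d · a⁴) / d⁻²)²) · a⁻²) · a⁵) · a²) / d⁻²
= ((((((d · a⁴)²) / ((d⁻²)²)) · a⁻²) · a⁵) · a²) / d⁻²    [power of a quotient]
= ((((((d²) · ((a⁴)²)) / ((d⁻²)²)) · a⁻²) · a⁵) · a²) / d⁻²    [power of a product]
= (((((d² · a⁸) / ((d⁻²)²)) · a⁻²) · a⁵) · a²) / d⁻²    [power of a power]
= (((((d² · a⁸) / d⁻⁴) · a⁻²) · a⁵) · a²) / d⁻²    [power of a power]
= a¹³d⁸    [quotient of powers; product of powers]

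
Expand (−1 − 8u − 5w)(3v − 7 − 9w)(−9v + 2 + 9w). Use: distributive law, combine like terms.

27v^2 − 69v − 453vw + 14 + 151w + 486w^2 + 216uv^2 − 552uv − 864uvw + 112u + 648uw + 648uw^2 + 135v^2w − 540vw^2 + 405w^3

(−1 − 8u − 5w)(3v − 7 − 9w)(−9v + 2 + 9w)
= (−3v + 7 + 9w − 24uv + 56u + 72uw − 15vw + 35w + 45w^2)(−9v + 2 + 9w)    [distributive law]
= (−3v + 7 + 44w − 24uv + 56u + 72uw − 15vw + 45w^2)(−9v + 2 + 9w)    [combine like terms]
= 27v^2 − 6v − 27vw − 63v + 14 + 63w − 396vw + 88w + 396w^2 + 216uv^2 − 48uv − 216uvw − 504uv + 112u + 504uw − 648uvw + 144uw + 648uw^2 + 135v^2w − 30vw − 135vw^2 − 405vw^2 + 90w^2 + 405w^3    [distributive law]
= 27v^2 − 69v − 453vw + 14 + 151w + 486w^2 + 216uv^2 − 552uv − 864uvw + 112u + 648uw + 648uw^2 + 135v^2w − 540vw^2 + 405w^3    [combine like terms]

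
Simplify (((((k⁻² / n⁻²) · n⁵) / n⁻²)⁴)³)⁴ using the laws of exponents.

k⁻⁹⁶n⁴³²

(((((k⁻² / n⁻²) · n⁵) / n⁻²)⁴)³)⁴
= ((((k⁻² / n⁻²) · n⁵) / n⁻²)⁴)¹²    [power of a power]
= (((k⁻² / n⁻²) · n⁵) / n⁻²)⁴⁸    [power of a power]
= (((k⁻² / n⁻²) · n⁵)⁴⁸) / ((n⁻²)⁴⁸)    [power of a quotient]
= (((k⁻² / n⁻²)⁴⁸) · ((n⁵)⁴⁸)) / ((n⁻²)⁴⁸)    [power of a product]
= ((((k⁻²)⁴⁸) / ((n⁻²)⁴⁸)) · ((n⁵)⁴⁸)) / ((n⁻²)⁴⁸)    [power of a quotient]
= ((k⁻⁹⁶ / ((n⁻²)⁴⁸)) · ((n⁵)⁴⁸)) / ((n⁻²)⁴⁸)    [power of a power]
= ((k⁻⁹⁶ / n⁻⁹⁶) · ((n⁵)⁴⁸)) / ((n⁻²)⁴⁸)    [power of a power]
= ((k⁻⁹⁶ / n⁻⁹⁶) · n²⁴⁰) / ((n⁻²)⁴⁸)    [power of a power]
= ((k⁻⁹⁶ / n⁻⁹⁶) · n²⁴⁰) / n⁻⁹⁶    [power of a power]
= k⁻⁹⁶n⁴³²    [quotient of powers; product of powers]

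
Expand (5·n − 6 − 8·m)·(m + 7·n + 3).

−51·m·n + 35·n^2 − 27·n − 30·m − 18 − 8·m^2

(5·n − 6 − 8·m)·(m + 7·n + 3)
= 5·m·n + 35·n^2 + 15·n − 6·m − 42·n − 18 − 8·m^2 − 56·m·n − 24·m    [distributive law]
= −51·m·n + 35·n^2 − 27·n − 30·m − 18 − 8·m^2    [combine like terms]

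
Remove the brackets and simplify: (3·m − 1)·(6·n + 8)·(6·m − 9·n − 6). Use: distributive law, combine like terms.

108·m²·n − 162·m·n² − 360·m·n + 144·m² − 192·m + 54·n² + 108·n + 48

(3·m − 1)·(6·n + 8)·(6·m − 9·n − 6)
= (18·m·n + 24·m − 6·n − 8)·(6·m − 9·n − 6)    [distributive law]
= 108·m²·n − 162·m·n² − 108·m·n + 144·m² − 216·m·n − 144·m − 36·m·n + 54·n² + 36·n − 48·m + 72·n + 48    [distributive law]
= 108·m²·n − 162·m·n² − 360·m·n + 144·m² − 192·m + 54·n² + 108·n + 48    [combine like terms]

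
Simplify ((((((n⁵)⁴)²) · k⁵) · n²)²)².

((((((n⁵)⁴)²) · k⁵) · n²)²)²
= (((((n⁵)⁴)²) · k⁵) · n²)⁴    [power of a power]
= (((((n⁵)⁴)²) · k⁵)⁴) · ((n²)⁴)    [power of a product]
= (((((n⁵)⁴)²)⁴) · ((k⁵)⁴)) · ((n²)⁴)    [power of a product]
= ((((n⁵)⁴)⁸) · ((k⁵)⁴)) · ((n²)⁴)    [power of a power]
= (((n⁵)³²) · ((k⁵)⁴)) · ((n²)⁴)    [power of a power]
= (n¹⁶⁰ · ((k⁵)⁴)) · ((n²)⁴)    [power of a power]
= (n¹⁶⁰ · k²⁰) · ((n²)⁴)    [power of a power]
= (n¹⁶⁰ · k²⁰) · n⁸    [power of a power]
= k²⁰·n¹⁶⁸    [product of powers]

k²⁰·n¹⁶⁸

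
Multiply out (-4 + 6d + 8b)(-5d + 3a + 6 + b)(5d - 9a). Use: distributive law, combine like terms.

280d^2 - 564ad + 108a^2 - 120d + 216a + 220bd - 396ab - 150d^3 + 360ad^2 - 162a^2d - 170bd^2 + 426abd - 216a^2b + 40b^2d - 72ab^2

(-4 + 6d + 8b)(-5d + 3a + 6 + b)(5d - 9a)
= (20d - 12a - 24 - 4b - 30d^2 + 18ad + 36d + 6bd - 40bd + 24ab + 48b + 8b^2)(5d - 9a)    [distributive law]
= (56d - 12a - 24 + 44b - 30d^2 + 18ad - 34bd + 24ab + 8b^2)(5d - 9a)    [combine like terms]
= 280d^2 - 504ad - 60ad + 108a^2 - 120d + 216a + 220bd - 396ab - 150d^3 + 270ad^2 + 90ad^2 - 162a^2d - 170bd^2 + 306abd + 120abd - 216a^2b + 40b^2d - 72ab^2    [distributive law]
= 280d^2 - 564ad + 108a^2 - 120d + 216a + 220bd - 396ab - 150d^3 + 360ad^2 - 162a^2d - 170bd^2 + 426abd - 216a^2b + 40b^2d - 72ab^2    [combine like terms]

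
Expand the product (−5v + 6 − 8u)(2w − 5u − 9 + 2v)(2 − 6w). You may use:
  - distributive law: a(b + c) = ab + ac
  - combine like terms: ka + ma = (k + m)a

(−5v + 6 − 8u)(2w − 5u − 9 + 2v)(2 − 6w)
= (−10vw + 25uv + 45v − 10v² + 12w − 30u − 54 + 12v − 16uw + 40u² + 72u − 16uv)(2 − 6w)    [distributive law]
= (−10vw + 9uv + 57v − 10v² + 12w + 42u − 54 − 16uw + 40u²)(2 − 6w)    [combine like terms]
= −20vw + 60vw² + 18uv − 54uvw + 114v − 342vw − 20v² + 60v²w + 24w − 72w² + 84u − 252uw − 108 + 324w − 32uw + 96uw² + 80u² − 240u²w    [distributive law]
= −362vw + 60vw² + 18uv − 54uvw + 114v − 20v² + 60v²w + 348w − 72w² + 84u − 284uw − 108 + 96uw² + 80u² − 240u²w    [combine like terms]

−362vw + 60vw² + 18uv − 54uvw + 114v − 20v² + 60v²w + 348w − 72w² + 84u − 284uw − 108 + 96uw² + 80u² − 240u²w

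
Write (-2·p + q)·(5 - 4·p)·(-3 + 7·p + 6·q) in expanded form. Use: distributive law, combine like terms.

30·p - 94·p^2 - 13·p·q + 56·p^3 + 20·p^2·q - 15·q + 30·q^2 - 24·p·q^2

(-2·p + q)·(5 - 4·p)·(-3 + 7·p + 6·q)
= (-10·p + 8·p^2 + 5·q - 4·p·q)·(-3 + 7·p + 6·q)    [distributive law]
= 30·p - 70·p^2 - 60·p·q - 24·p^2 + 56·p^3 + 48·p^2·q - 15·q + 35·p·q + 30·q^2 + 12·p·q - 28·p^2·q - 24·p·q^2    [distributive law]
= 30·p - 94·p^2 - 13·p·q + 56·p^3 + 20·p^2·q - 15·q + 30·q^2 - 24·p·q^2    [combine like terms]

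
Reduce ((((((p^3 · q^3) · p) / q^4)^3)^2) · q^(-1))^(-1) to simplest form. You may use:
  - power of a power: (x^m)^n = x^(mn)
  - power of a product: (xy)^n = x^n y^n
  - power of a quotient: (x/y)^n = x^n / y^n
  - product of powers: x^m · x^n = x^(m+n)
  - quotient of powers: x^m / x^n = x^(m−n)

((((((p^3 · q^3) · p) / q^4)^3)^2) · q^(-1))^(-1)
= ((((((p^3 · q^3) · p) / q^4)^3)^2)^(-1)) · ((q^(-1))^(-1))    [power of a product]
= (((((p^3 · q^3) · p) / q^4)^3)^(-2)) · ((q^(-1))^(-1))    [power of a power]
= ((((p^3 · q^3) · p) / q^4)^(-6)) · ((q^(-1))^(-1))    [power of a power]
= ((((p^3 · q^3) · p)^(-6)) / ((q^4)^(-6))) · ((q^(-1))^(-1))    [power of a quotient]
= ((((p^3 · q^3)^(-6)) · (p^(-6))) / ((q^4)^(-6))) · ((q^(-1))^(-1))    [power of a product]
= (((((p^3)^(-6)) · ((q^3)^(-6))) · (p^(-6))) / ((q^4)^(-6))) · ((q^(-1))^(-1))    [power of a product]
= (((p^(-18) · ((q^3)^(-6))) · (p^(-6))) / ((q^4)^(-6))) · ((q^(-1))^(-1))    [power of a power]
= (((p^(-18) · q^(-18)) · (p^(-6))) / ((q^4)^(-6))) · ((q^(-1))^(-1))    [power of a power]
= (((p^(-18) · q^(-18)) · p^(-6)) / q^(-24)) · ((q^(-1))^(-1))    [power of a power]
= (((p^(-18) · q^(-18)) · p^(-6)) / q^(-24)) · q    [power of a power]
= p^(-24)·q^7    [quotient of powers; product of powers]

p^(-24)·q^7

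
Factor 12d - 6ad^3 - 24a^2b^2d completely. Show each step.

6d(2 - ad^2 - 4a^2b^2)

12d - 6ad^3 - 24a^2b^2d
= 6(2d - ad^3 - 4a^2b^2d)    [factor out 6]
= 6d(2 - ad^2 - 4a^2b^2)    [factor out d]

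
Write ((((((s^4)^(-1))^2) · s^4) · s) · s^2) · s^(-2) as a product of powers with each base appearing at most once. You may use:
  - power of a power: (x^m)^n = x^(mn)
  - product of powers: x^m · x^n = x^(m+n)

((((((s^4)^(-1))^2) · s^4) · s) · s^2) · s^(-2)
= (((((s^4)^(-2)) · s^4) · s) · s^2) · s^(-2)    [power of a power]
= (((s^(-8) · s^4) · s) · s^2) · s^(-2)    [power of a power]
= ((s^(-4) · s) · s^2) · s^(-2)    [product of powers]
= (s^(-3) · s^2) · s^(-2)    [product of powers]
= s^(-1) · s^(-2)    [product of powers]
= s^(-3)    [product of powers]

s^(-3)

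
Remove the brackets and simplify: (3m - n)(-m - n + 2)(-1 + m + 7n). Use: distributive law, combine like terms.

9m² - 3m³ - 23m²n + 42mn - 13mn² - 6m - 15n² + 7n³ + 2n

(3m - n)(-m - n + 2)(-1 + m + 7n)
= (-3m² - 3mn + 6m + mn + n² - 2n)(-1 + m + 7n)    [distributive law]
= (-3m² - 2mn + 6m + n² - 2n)(-1 + m + 7n)    [combine like terms]
= 3m² - 3m³ - 21m²n + 2mn - 2m²n - 14mn² - 6m + 6m² + 42mn - n² + mn² + 7n³ + 2n - 2mn - 14n²    [distributive law]
= 9m² - 3m³ - 23m²n + 42mn - 13mn² - 6m - 15n² + 7n³ + 2n    [combine like terms]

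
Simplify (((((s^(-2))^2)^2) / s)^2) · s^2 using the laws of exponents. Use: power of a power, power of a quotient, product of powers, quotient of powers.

s^(-16)

(((((s^(-2))^2)^2) / s)^2) · s^2
= (((((s^(-2))^2)^2)^2) / (s^2)) · s^2    [power of a quotient]
= ((((s^(-2))^2)^4) / (s^2)) · s^2    [power of a power]
= (((s^(-2))^8) / (s^2)) · s^2    [power of a power]
= (s^(-16) / (s^2)) · s^2    [power of a power]
= s^(-18) · s^2    [quotient of powers]
= s^(-16)    [product of powers]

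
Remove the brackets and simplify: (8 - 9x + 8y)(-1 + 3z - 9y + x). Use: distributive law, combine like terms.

(8 - 9x + 8y)(-1 + 3z - 9y + x)
= -8 + 24z - 72y + 8x + 9x - 27xz + 81xy - 9x^2 - 8y + 24yz - 72y^2 + 8xy    [distributive law]
= -8 + 24z - 80y + 17x - 27xz + 89xy - 9x^2 + 24yz - 72y^2    [combine like terms]

-8 + 24z - 80y + 17x - 27xz + 89xy - 9x^2 + 24yz - 72y^2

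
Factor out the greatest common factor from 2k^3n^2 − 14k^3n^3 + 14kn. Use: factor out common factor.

2kn(k^2n − 7k^2n^2 + 7)

2k^3n^2 − 14k^3n^3 + 14kn
= 2(k^3n^2 − 7k^3n^3 + 7kn)    [factor out 2]
= 2kn(k^2n − 7k^2n^2 + 7)    [factor out kn]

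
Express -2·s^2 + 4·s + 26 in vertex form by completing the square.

-2·s^2 + 4·s + 26
= -2(s^2 - 2·s) + 26    [factor out -2 from the s-terms]
= -2(s^2 - 2·s + 1 - 1) + 26    [add and subtract 1 inside the bracket]
= -2(s - 1)^2 + 2 + 26    [perfect-square identity]
= -2(s - 1)^2 + 28    [combine constants]

-2(s - 1)^2 + 28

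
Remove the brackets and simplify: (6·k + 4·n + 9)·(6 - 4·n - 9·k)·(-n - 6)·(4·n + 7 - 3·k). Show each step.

(6·k + 4·n + 9)·(6 - 4·n - 9·k)·(-n - 6)·(4·n + 7 - 3·k)
= (36·k - 24·k·n - 54·k^2 + 24·n - 16·n^2 - 36·k·n + 54 - 36·n - 81·k)·(-n - 6)·(4·n + 7 - 3·k)    [distributive law]
= (-45·k - 60·k·n - 54·k^2 - 12·n - 16·n^2 + 54)·(-n - 6)·(4·n + 7 - 3·k)    [combine like terms]
= (45·k·n + 270·k + 60·k·n^2 + 360·k·n + 54·k^2·n + 324·k^2 + 12·n^2 + 72·n + 16·n^3 + 96·n^2 - 54·n - 324)·(4·n + 7 - 3·k)    [distributive law]
= (405·k·n + 270·k + 60·k·n^2 + 54·k^2·n + 324·k^2 + 108·n^2 + 18·n + 16·n^3 - 324)·(4·n + 7 - 3·k)    [combine like terms]
= 1620·k·n^2 + 2835·k·n - 1215·k^2·n + 1080·k·n + 1890·k - 810·k^2 + 240·k·n^3 + 420·k·n^2 - 180·k^2·n^2 + 216·k^2·n^2 + 378·k^2·n - 162·k^3·n + 1296·k^2·n + 2268·k^2 - 972·k^3 + 432·n^3 + 756·n^2 - 324·k·n^2 + 72·n^2 + 126·n - 54·k·n + 64·n^4 + 112·n^3 - 48·k·n^3 - 1296·n - 2268 + 972·k    [distributive law]
= 1716·k·n^2 + 3861·k·n + 459·k^2·n + 2862·k + 1458·k^2 + 192·k·n^3 + 36·k^2·n^2 - 162·k^3·n - 972·k^3 + 544·n^3 + 828·n^2 - 1170·n + 64·n^4 - 2268    [combine like terms]

1716·k·n^2 + 3861·k·n + 459·k^2·n + 2862·k + 1458·k^2 + 192·k·n^3 + 36·k^2·n^2 - 162·k^3·n - 972·k^3 + 544·n^3 + 828·n^2 - 1170·n + 64·n^4 - 2268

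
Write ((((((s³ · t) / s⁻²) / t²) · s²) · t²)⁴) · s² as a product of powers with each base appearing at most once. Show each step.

s³⁰t⁴

((((((s³ · t) / s⁻²) / t²) · s²) · t²)⁴) · s²
= ((((((s³ · t) / s⁻²) / t²) · s²)⁴) · ((t²)⁴)) · s²    [power of a product]
= ((((((s³ · t) / s⁻²) / t²)⁴) · ((s²)⁴)) · ((t²)⁴)) · s²    [power of a product]
= ((((((s³ · t) / s⁻²)⁴) / ((t²)⁴)) · ((s²)⁴)) · ((t²)⁴)) · s²    [power of a quotient]
= ((((((s³ · t)⁴) / ((s⁻²)⁴)) / ((t²)⁴)) · ((s²)⁴)) · ((t²)⁴)) · s²    [power of a quotient]
= (((((((s³)⁴) · (t⁴)) / ((s⁻²)⁴)) / ((t²)⁴)) · ((s²)⁴)) · ((t²)⁴)) · s²    [power of a product]
= (((((s¹² · (t⁴)) / ((s⁻²)⁴)) / ((t²)⁴)) · ((s²)⁴)) · ((t²)⁴)) · s²    [power of a power]
= (((((s¹² · t⁴) / s⁻⁸) / ((t²)⁴)) · ((s²)⁴)) · ((t²)⁴)) · s²    [power of a power]
= (((((s¹² · t⁴) / s⁻⁸) / t⁸) · ((s²)⁴)) · ((t²)⁴)) · s²    [power of a power]
= (((((s¹² · t⁴) / s⁻⁸) / t⁸) · s⁸) · ((t²)⁴)) · s²    [power of a power]
= (((((s¹² · t⁴) / s⁻⁸) / t⁸) · s⁸) · t⁸) · s²    [power of a power]
= s³⁰t⁴    [quotient of powers; product of powers]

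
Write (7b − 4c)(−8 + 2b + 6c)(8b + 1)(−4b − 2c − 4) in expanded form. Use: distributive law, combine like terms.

1288b^3 − 1380b^2c + 1960b^2 − 1176bc + 224b − 448b^4 − 1312b^3c + 224b^2c^2 + 284bc^2 + 32c^2 − 128c + 384bc^3 + 48c^3

(7b − 4c)(−8 + 2b + 6c)(8b + 1)(−4b − 2c − 4)
= (−56b + 14b^2 + 42bc + 32c − 8bc − 24c^2)(8b + 1)(−4b − 2c − 4)    [distributive law]
= (−56b + 14b^2 + 34bc + 32c − 24c^2)(8b + 1)(−4b − 2c − 4)    [combine like terms]
= (−448b^2 − 56b + 112b^3 + 14b^2 + 272b^2c + 34bc + 256bc + 32c − 192bc^2 − 24c^2)(−4b − 2c − 4)    [distributive law]
= (−434b^2 − 56b + 112b^3 + 272b^2c + 290bc + 32c − 192bc^2 − 24c^2)(−4b − 2c − 4)    [combine like terms]
= 1736b^3 + 868b^2c + 1736b^2 + 224b^2 + 112bc + 224b − 448b^4 − 224b^3c − 448b^3 − 1088b^3c − 544b^2c^2 − 1088b^2c − 1160b^2c − 580bc^2 − 1160bc − 128bc − 64c^2 − 128c + 768b^2c^2 + 384bc^3 + 768bc^2 + 96bc^2 + 48c^3 + 96c^2    [distributive law]
= 1288b^3 − 1380b^2c + 1960b^2 − 1176bc + 224b − 448b^4 − 1312b^3c + 224b^2c^2 + 284bc^2 + 32c^2 − 128c + 384bc^3 + 48c^3    [combine like terms]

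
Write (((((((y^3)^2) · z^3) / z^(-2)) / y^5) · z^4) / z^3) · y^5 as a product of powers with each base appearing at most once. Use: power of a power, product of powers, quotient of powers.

y^6·z^6

(((((((y^3)^2) · z^3) / z^(-2)) / y^5) · z^4) / z^3) · y^5
= (((((y^6 · z^3) / z^(-2)) / y^5) · z^4) / z^3) · y^5    [power of a power]
= y^6·z^6    [quotient of powers; product of powers]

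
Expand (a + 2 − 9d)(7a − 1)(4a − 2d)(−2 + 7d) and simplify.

(a + 2 − 9d)(7a − 1)(4a − 2d)(−2 + 7d)
= (7a² − a + 14a − 2 − 63ad + 9d)(4a − 2d)(−2 + 7d)    [distributive law]
= (7a² + 13a − 2 − 63ad + 9d)(4a − 2d)(−2 + 7d)    [combine like terms]
= (28a³ − 14a²d + 52a² − 26ad − 8a + 4d − 252a²d + 126ad² + 36ad − 18d²)(−2 + 7d)    [distributive law]
= (28a³ − 266a²d + 52a² + 10ad − 8a + 4d + 126ad² − 18d²)(−2 + 7d)    [combine like terms]
= −56a³ + 196a³d + 532a²d − 1862a²d² − 104a² + 364a²d − 20ad + 70ad² + 16a − 56ad − 8d + 28d² − 252ad² + 882ad³ + 36d² − 126d³    [distributive law]
= −56a³ + 196a³d + 896a²d − 1862a²d² − 104a² − 76ad − 182ad² + 16a − 8d + 64d² + 882ad³ − 126d³    [combine like terms]

−56a³ + 196a³d + 896a²d − 1862a²d² − 104a² − 76ad − 182ad² + 16a − 8d + 64d² + 882ad³ − 126d³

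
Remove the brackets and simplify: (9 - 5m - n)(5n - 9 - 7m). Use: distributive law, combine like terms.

(9 - 5m - n)(5n - 9 - 7m)
= 45n - 81 - 63m - 25mn + 45m + 35m^2 - 5n^2 + 9n + 7mn    [distributive law]
= 54n - 81 - 18m - 18mn + 35m^2 - 5n^2    [combine like terms]

54n - 81 - 18m - 18mn + 35m^2 - 5n^2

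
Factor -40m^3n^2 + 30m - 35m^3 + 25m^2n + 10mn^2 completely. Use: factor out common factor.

5m(-8m^2n^2 + 6 - 7m^2 + 5mn + 2n^2)

-40m^3n^2 + 30m - 35m^3 + 25m^2n + 10mn^2
= 5(-8m^3n^2 + 6m - 7m^3 + 5m^2n + 2mn^2)    [factor out 5]
= 5m(-8m^2n^2 + 6 - 7m^2 + 5mn + 2n^2)    [factor out m]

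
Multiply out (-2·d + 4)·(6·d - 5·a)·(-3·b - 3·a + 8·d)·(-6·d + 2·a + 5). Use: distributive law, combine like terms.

-216·b·d³ + 252·a·b·d² + 612·b·d² - 888·a·d³ + 412·a²·d² + 2356·a·d² + 576·d⁴ - 1632·d³ - 60·a²·b·d - 654·a·b·d - 60·a³·d - 974·a²·d - 360·b·d - 1160·a·d + 960·d² + 120·a²·b + 300·a·b + 120·a³ + 300·a²

(-2·d + 4)·(6·d - 5·a)·(-3·b - 3·a + 8·d)·(-6·d + 2·a + 5)
= (-12·d² + 10·a·d + 24·d - 20·a)·(-3·b - 3·a + 8·d)·(-6·d + 2·a + 5)    [distributive law]
= (36·b·d² + 36·a·d² - 96·d³ - 30·a·b·d - 30·a²·d + 80·a·d² - 72·b·d - 72·a·d + 192·d² + 60·a·b + 60·a² - 160·a·d)·(-6·d + 2·a + 5)    [distributive law]
= (36·b·d² + 116·a·d² - 96·d³ - 30·a·b·d - 30·a²·d - 72·b·d - 232·a·d + 192·d² + 60·a·b + 60·a²)·(-6·d + 2·a + 5)    [combine like terms]
= -216·b·d³ + 72·a·b·d² + 180·b·d² - 696·a·d³ + 232·a²·d² + 580·a·d² + 576·d⁴ - 192·a·d³ - 480·d³ + 180·a·b·d² - 60·a²·b·d - 150·a·b·d + 180·a²·d² - 60·a³·d - 150·a²·d + 432·b·d² - 144·a·b·d - 360·b·d + 1392·a·d² - 464·a²·d - 1160·a·d - 1152·d³ + 384·a·d² + 960·d² - 360·a·b·d + 120·a²·b + 300·a·b - 360·a²·d + 120·a³ + 300·a²    [distributive law]
= -216·b·d³ + 252·a·b·d² + 612·b·d² - 888·a·d³ + 412·a²·d² + 2356·a·d² + 576·d⁴ - 1632·d³ - 60·a²·b·d - 654·a·b·d - 60·a³·d - 974·a²·d - 360·b·d - 1160·a·d + 960·d² + 120·a²·b + 300·a·b + 120·a³ + 300·a²    [combine like terms]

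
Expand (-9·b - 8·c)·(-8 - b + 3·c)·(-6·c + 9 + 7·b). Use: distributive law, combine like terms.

-155·b·c + 648·b + 585·b^2 - 187·b^2·c + 63·b^3 - 54·b·c^2 - 600·c^2 + 576·c + 144·c^3

(-9·b - 8·c)·(-8 - b + 3·c)·(-6·c + 9 + 7·b)
= (72·b + 9·b^2 - 27·b·c + 64·c + 8·b·c - 24·c^2)·(-6·c + 9 + 7·b)    [distributive law]
= (72·b + 9·b^2 - 19·b·c + 64·c - 24·c^2)·(-6·c + 9 + 7·b)    [combine like terms]
= -432·b·c + 648·b + 504·b^2 - 54·b^2·c + 81·b^2 + 63·b^3 + 114·b·c^2 - 171·b·c - 133·b^2·c - 384·c^2 + 576·c + 448·b·c + 144·c^3 - 216·c^2 - 168·b·c^2    [distributive law]
= -155·b·c + 648·b + 585·b^2 - 187·b^2·c + 63·b^3 - 54·b·c^2 - 600·c^2 + 576·c + 144·c^3    [combine like terms]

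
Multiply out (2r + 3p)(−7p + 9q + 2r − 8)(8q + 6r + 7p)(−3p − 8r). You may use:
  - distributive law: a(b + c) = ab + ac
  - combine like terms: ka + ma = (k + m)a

(2r + 3p)(−7p + 9q + 2r − 8)(8q + 6r + 7p)(−3p − 8r)
= (−14pr + 18qr + 4r^2 − 16r − 21p^2 + 27pq + 6pr − 24p)(8q + 6r + 7p)(−3p − 8r)    [distributive law]
= (−8pr + 18qr + 4r^2 − 16r − 21p^2 + 27pq − 24p)(8q + 6r + 7p)(−3p − 8r)    [combine like terms]
= (−64pqr − 48pr^2 − 56p^2r + 144q^2r + 108qr^2 + 126pqr + 32qr^2 + 24r^3 + 28pr^2 − 128qr − 96r^2 − 112pr − 168p^2q − 126p^2r − 147p^3 + 216pq^2 + 162pqr + 189p^2q − 192pq − 144pr − 168p^2)(−3p − 8r)    [distributive law]
= (224pqr − 20pr^2 − 182p^2r + 144q^2r + 140qr^2 + 24r^3 − 128qr − 96r^2 − 256pr + 21p^2q − 147p^3 + 216pq^2 − 192pq − 168p^2)(−3p − 8r)    [combine like terms]
= −672p^2qr − 1792pqr^2 + 60p^2r^2 + 160pr^3 + 546p^3r + 1456p^2r^2 − 432pq^2r − 1152q^2r^2 − 420pqr^2 − 1120qr^3 − 72pr^3 − 192r^4 + 384pqr + 1024qr^2 + 288pr^2 + 768r^3 + 768p^2r + 2048pr^2 − 63p^3q − 168p^2qr + 441p^4 + 1176p^3r − 648p^2q^2 − 1728pq^2r + 576p^2q + 1536pqr + 504p^3 + 1344p^2r    [distributive law]
= −840p^2qr − 2212pqr^2 + 1516p^2r^2 + 88pr^3 + 1722p^3r − 2160pq^2r − 1152q^2r^2 − 1120qr^3 − 192r^4 + 1920pqr + 1024qr^2 + 2336pr^2 + 768r^3 + 2112p^2r − 63p^3q + 441p^4 − 648p^2q^2 + 576p^2q + 504p^3    [combine like terms]

−840p^2qr − 2212pqr^2 + 1516p^2r^2 + 88pr^3 + 1722p^3r − 2160pq^2r − 1152q^2r^2 − 1120qr^3 − 192r^4 + 1920pqr + 1024qr^2 + 2336pr^2 + 768r^3 + 2112p^2r − 63p^3q + 441p^4 − 648p^2q^2 + 576p^2q + 504p^3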